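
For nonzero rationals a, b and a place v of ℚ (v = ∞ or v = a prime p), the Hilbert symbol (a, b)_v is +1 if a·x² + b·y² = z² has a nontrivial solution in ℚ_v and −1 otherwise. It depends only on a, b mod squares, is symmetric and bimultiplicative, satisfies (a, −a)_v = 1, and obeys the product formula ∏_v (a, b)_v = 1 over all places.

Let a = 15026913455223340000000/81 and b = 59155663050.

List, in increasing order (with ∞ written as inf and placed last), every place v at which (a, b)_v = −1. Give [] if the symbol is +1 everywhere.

[2, 5]

(a, b) ≡ (115, 497002) mod (ℚ^×)²; places V = {2, 3, 5, 11, 19, 23, 29, 41, ∞}.
(a,b)_3: α=-4, u≡1; β=2, v≡1 (mod 3); (1|3)=+1, (1|3)=+1; sign (−1)^0·+1^2·+1^-4 = +1.
(a,b)_19: α=2, u≡6; β=1, v≡12 (mod 19); (6|19)=+1, (12|19)=-1; sign (−1)^0·+1^1·-1^2 = +1.
(a,b)_2: α=8, β=1; u≡3, v≡5 (mod 8); ε(u)ε(v)=1·0, αω(v)=8·1, βω(u)=1·1; sum ≡ 1  ⇒  -1.
(a,b)_23: α=3, u≡5; β=2, v≡2 (mod 23); (5|23)=-1, (2|23)=+1; sign (−1)^0·-1^2·+1^3 = +1.
(a,b)_5: α=7, u≡2; β=2, v≡2 (mod 5); (2|5)=-1, (2|5)=-1; sign (−1)^0·-1^2·-1^7 = -1.
(a,b)_11: α=2, u≡1; β=1, v≡3 (mod 11); (1|11)=+1, (3|11)=+1; sign (−1)^0·+1^1·+1^2 = +1.
(a,b)_29: α=2, u≡16; β=1, v≡20 (mod 29); (16|29)=+1, (20|29)=+1; sign (−1)^0·+1^1·+1^2 = +1.
(a,b)_∞: sgn(115)=+, sgn(497002)=+, so +1.
(a,b)_41: α=2, u≡10; β=1, v≡13 (mod 41); (10|41)=+1, (13|41)=-1; sign (−1)^0·+1^1·-1^2 = +1.
|Ram(115, 497002)| = 2, even; anisotropic at {2, 5}.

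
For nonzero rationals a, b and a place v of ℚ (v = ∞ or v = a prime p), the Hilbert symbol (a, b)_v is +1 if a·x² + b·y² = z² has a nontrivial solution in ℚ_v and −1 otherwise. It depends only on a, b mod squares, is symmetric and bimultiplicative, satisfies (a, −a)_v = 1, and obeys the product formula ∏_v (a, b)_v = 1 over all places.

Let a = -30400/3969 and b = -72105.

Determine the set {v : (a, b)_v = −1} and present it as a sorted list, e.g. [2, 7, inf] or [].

[3, inf]

(a, b) ≡ (-19, -72105) mod (ℚ^×)²; places V = {2, 3, 5, 7, 11, 19, 23, ∞}.
(a,b)_11: α=0, u≡9; β=1, v≡1 (mod 11); (9|11)=+1, (1|11)=+1; sign (−1)^0·+1^1·+1^0 = +1.
(a,b)_3: α=-4, u≡2; β=1, v≡1 (mod 3); (2|3)=-1, (1|3)=+1; sign (−1)^0·-1^1·+1^-4 = -1.
(a,b)_2: α=6, β=0; u≡5, v≡7 (mod 8); ε(u)ε(v)=0·1, αω(v)=6·0, βω(u)=0·1; sum ≡ 0  ⇒  +1.
(a,b)_5: α=2, u≡1; β=1, v≡4 (mod 5); (1|5)=+1, (4|5)=+1; sign (−1)^0·+1^1·+1^2 = +1.
(a,b)_23: α=0, u≡4; β=1, v≡16 (mod 23); (4|23)=+1, (16|23)=+1; sign (−1)^0·+1^1·+1^0 = +1.
(a,b)_∞: sgn(-19)=−, sgn(-72105)=−, so -1.
(a,b)_19: α=1, u≡2; β=1, v≡5 (mod 19); (2|19)=-1, (5|19)=+1; sign (−1)^1·-1^1·+1^1 = +1.
(a,b)_7: α=-2, u≡2; β=0, v≡2 (mod 7); (2|7)=+1, (2|7)=+1; sign (−1)^0·+1^0·+1^-2 = +1.
Ram(-19, -72105) = {3, ∞}; no ℚ_3-point on the conic.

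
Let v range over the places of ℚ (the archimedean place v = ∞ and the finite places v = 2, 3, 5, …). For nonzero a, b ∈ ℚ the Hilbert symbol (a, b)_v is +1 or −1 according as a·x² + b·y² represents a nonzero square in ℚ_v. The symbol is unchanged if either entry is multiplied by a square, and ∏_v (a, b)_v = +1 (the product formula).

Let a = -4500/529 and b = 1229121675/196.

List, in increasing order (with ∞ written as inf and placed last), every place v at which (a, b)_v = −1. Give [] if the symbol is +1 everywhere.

(a, b) ≡ (-5, 5462763) mod (ℚ^×)²; places V = {2, 3, 5, 7, 17, 23, 43, 47, 53, ∞}.
(a,b)_5: α=3, u≡1; β=2, v≡2 (mod 5); (1|5)=+1, (2|5)=-1; sign (−1)^0·+1^2·-1^3 = -1.
(a,b)_7: α=0, u≡2; β=-2, v≡3 (mod 7); (2|7)=+1, (3|7)=-1; sign (−1)^0·+1^-2·-1^0 = +1.
(a,b)_3: α=2, u≡1; β=3, v≡2 (mod 3); (1|3)=+1, (2|3)=-1; sign (−1)^0·+1^3·-1^2 = +1.
(a,b)_17: α=0, u≡11; β=1, v≡6 (mod 17); (11|17)=-1, (6|17)=-1; sign (−1)^0·-1^1·-1^0 = -1.
(a,b)_43: α=0, u≡21; β=1, v≡33 (mod 43); (21|43)=+1, (33|43)=-1; sign (−1)^0·+1^1·-1^0 = +1.
(a,b)_47: α=0, u≡1; β=1, v≡26 (mod 47); (1|47)=+1, (26|47)=-1; sign (−1)^0·+1^1·-1^0 = +1.
(a,b)_∞: sgn(-5)=−, sgn(5462763)=+, so +1.
(a,b)_23: α=-2, u≡8; β=0, v≡15 (mod 23); (8|23)=+1, (15|23)=-1; sign (−1)^0·+1^0·-1^-2 = +1.
(a,b)_53: α=0, u≡48; β=1, v≡18 (mod 53); (48|53)=-1, (18|53)=-1; sign (−1)^0·-1^1·-1^0 = -1.
(a,b)_2: α=2, β=-2; u≡3, v≡3 (mod 8); ε(u)ε(v)=1·1, αω(v)=2·1, βω(u)=-2·1; sum ≡ 1  ⇒  -1.
(-5, 5462763 / ℚ) ramifies at {2, 5, 17, 53}: a division algebra.

[2, 5, 17, 53]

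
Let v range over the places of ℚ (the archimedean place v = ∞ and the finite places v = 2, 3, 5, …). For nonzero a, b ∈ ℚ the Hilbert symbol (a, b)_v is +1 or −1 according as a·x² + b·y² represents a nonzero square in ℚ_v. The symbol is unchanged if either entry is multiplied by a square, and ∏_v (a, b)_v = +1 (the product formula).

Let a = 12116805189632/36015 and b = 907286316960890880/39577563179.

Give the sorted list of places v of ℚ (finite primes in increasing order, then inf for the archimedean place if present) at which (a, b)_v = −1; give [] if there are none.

(a, b) ≡ (181830, 2145) mod (ℚ^×)²; places V = {2, 3, 5, 7, 11, 13, 17, 19, 29, 41, 43, ∞}.
(a,b)_17: α=0, u≡15; β=2, v≡3 (mod 17); (15|17)=+1, (3|17)=-1; sign (−1)^0·+1^2·-1^0 = +1.
(a,b)_11: α=1, u≡8; β=-3, v≡10 (mod 11); (8|11)=-1, (10|11)=-1; sign (−1)^1·-1^-3·-1^1 = -1.
(a,b)_5: α=-1, u≡4; β=1, v≡4 (mod 5); (4|5)=+1, (4|5)=+1; sign (−1)^0·+1^1·+1^-1 = +1.
(a,b)_29: α=1, u≡1; β=0, v≡1 (mod 29); (1|29)=+1, (1|29)=+1; sign (−1)^0·+1^0·+1^1 = +1.
(a,b)_7: α=-4, u≡3; β=-2, v≡5 (mod 7); (3|7)=-1, (5|7)=-1; sign (−1)^0·-1^-2·-1^-4 = +1.
(a,b)_19: α=3, u≡2; β=-2, v≡4 (mod 19); (2|19)=-1, (4|19)=+1; sign (−1)^0·-1^-2·+1^3 = +1.
(a,b)_∞: sgn(181830)=+, sgn(2145)=+, so +1.
(a,b)_41: α=0, u≡18; β=-2, v≡14 (mod 41); (18|41)=+1, (14|41)=-1; sign (−1)^0·+1^-2·-1^0 = +1.
(a,b)_13: α=2, u≡9; β=1, v≡3 (mod 13); (9|13)=+1, (3|13)=+1; sign (−1)^0·+1^1·+1^2 = +1.
(a,b)_3: α=-1, u≡1; β=13, v≡1 (mod 3); (1|3)=+1, (1|3)=+1; sign (−1)^1·+1^13·+1^-1 = -1.
(a,b)_43: α=0, u≡30; β=2, v≡14 (mod 43); (30|43)=-1, (14|43)=+1; sign (−1)^0·-1^2·+1^0 = +1.
(a,b)_2: α=15, β=14; u≡3, v≡1 (mod 8); ε(u)ε(v)=1·0, αω(v)=15·0, βω(u)=14·1; sum ≡ 0  ⇒  +1.
(181830, 2145 / ℚ) ramifies at {3, 11}: a division algebra.

[3, 11]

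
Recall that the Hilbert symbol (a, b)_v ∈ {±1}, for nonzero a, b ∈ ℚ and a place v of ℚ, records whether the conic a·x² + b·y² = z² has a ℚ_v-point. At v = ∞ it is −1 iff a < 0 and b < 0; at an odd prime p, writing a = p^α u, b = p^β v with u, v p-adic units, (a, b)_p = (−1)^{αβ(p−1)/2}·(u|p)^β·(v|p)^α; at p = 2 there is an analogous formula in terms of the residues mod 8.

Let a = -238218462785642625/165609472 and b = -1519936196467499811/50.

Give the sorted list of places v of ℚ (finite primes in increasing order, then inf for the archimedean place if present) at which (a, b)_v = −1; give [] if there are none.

Mod squares: a ≡ -15015, b ≡ -22. Check v ∈ {∞, 2, 3, 5, 7, 11, 13, 17, 19, 31}.
v=7: a=7^-1·(≡1), b=7^2·(≡6) mod 7; (1|7)=+1, (6|7)=-1; (−1)^{-1·2·3}·(+1)^2·(-1)^-1 = -1.
v=11: a=11^3·(≡6), b=11^9·(≡9) mod 11; (6|11)=-1, (9|11)=+1; (−1)^{3·9·5}·(-1)^9·(+1)^3 = +1.
v=3: a=3^3·(≡2), b=3^4·(≡2) mod 3; (2|3)=-1, (2|3)=-1; (−1)^{3·4·1}·(-1)^4·(-1)^3 = -1.
v=2: v_2(a)=-16, v_2(b)=-1; units ≡ 1, 5 (mod 8); ε·ε+αω+βω = 0·0+-16·1+-1·0 ≡ 0  ⇒  (a,b)_2 = +1.
v=∞: -15015 < 0 and -22 < 0  ⇒  (a,b)_∞ = -1.
v=13: a=13^3·(≡6), b=13^2·(≡10) mod 13; (6|13)=-1, (10|13)=+1; (−1)^{3·2·6}·(-1)^2·(+1)^3 = +1.
v=19: a=19^-2·(≡13), b=19^0·(≡9) mod 19; (13|19)=-1, (9|19)=+1; (−1)^{-2·0·9}·(-1)^0·(+1)^-2 = +1.
v=17: a=17^6·(≡13), b=17^0·(≡10) mod 17; (13|17)=+1, (10|17)=-1; (−1)^{6·0·8}·(+1)^0·(-1)^6 = +1.
v=5: a=5^3·(≡2), b=5^-2·(≡2) mod 5; (2|5)=-1, (2|5)=-1; (−1)^{3·-2·2}·(-1)^-2·(-1)^3 = -1.
v=31: a=31^0·(≡8), b=31^2·(≡1) mod 31; (8|31)=+1, (1|31)=+1; (−1)^{0·2·15}·(+1)^2·(+1)^0 = +1.
(-15015, -22 / ℚ) ramifies at {3, 5, 7, ∞}: a division algebra.

[3, 5, 7, inf]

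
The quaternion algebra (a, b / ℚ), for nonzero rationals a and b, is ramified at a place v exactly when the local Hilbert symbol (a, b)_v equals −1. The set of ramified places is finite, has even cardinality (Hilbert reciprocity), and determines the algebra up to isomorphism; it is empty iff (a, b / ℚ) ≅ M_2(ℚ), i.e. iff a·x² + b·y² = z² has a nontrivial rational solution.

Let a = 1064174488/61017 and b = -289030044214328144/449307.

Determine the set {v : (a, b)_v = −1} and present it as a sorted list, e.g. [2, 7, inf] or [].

[13, 23]

(a, b) ≡ (19734, -27807) mod (ℚ^×)²; places V = {2, 3, 7, 11, 13, 23, 29, 31, 43, ∞}.
(a,b)_7: α=0, u≡4; β=2, v≡2 (mod 7); (4|7)=+1, (2|7)=+1; sign (−1)^0·+1^2·+1^0 = +1.
(a,b)_23: α=3, u≡14; β=5, v≡17 (mod 23); (14|23)=-1, (17|23)=-1; sign (−1)^1·-1^5·-1^3 = -1.
(a,b)_2: α=3, β=4; u≡3, v≡1 (mod 8); ε(u)ε(v)=1·0, αω(v)=3·0, βω(u)=4·1; sum ≡ 0  ⇒  +1.
(a,b)_29: α=2, u≡11; β=2, v≡6 (mod 29); (11|29)=-1, (6|29)=+1; sign (−1)^0·-1^2·+1^2 = +1.
(a,b)_11: α=-1, u≡1; β=0, v≡9 (mod 11); (1|11)=+1, (9|11)=+1; sign (−1)^0·+1^0·+1^-1 = +1.
(a,b)_3: α=-1, u≡2; β=-5, v≡1 (mod 3); (2|3)=-1, (1|3)=+1; sign (−1)^1·-1^-5·+1^-1 = +1.
(a,b)_43: α=-2, u≡9; β=-2, v≡16 (mod 43); (9|43)=+1, (16|43)=+1; sign (−1)^0·+1^-2·+1^-2 = +1.
(a,b)_∞: sgn(19734)=+, sgn(-27807)=−, so +1.
(a,b)_31: α=0, u≡1; β=1, v≡25 (mod 31); (1|31)=+1, (25|31)=+1; sign (−1)^0·+1^1·+1^0 = +1.
(a,b)_13: α=1, u≡4; β=3, v≡8 (mod 13); (4|13)=+1, (8|13)=-1; sign (−1)^0·+1^3·-1^1 = -1.
|Ram(19734, -27807)| = 2, even; anisotropic at {13, 23}.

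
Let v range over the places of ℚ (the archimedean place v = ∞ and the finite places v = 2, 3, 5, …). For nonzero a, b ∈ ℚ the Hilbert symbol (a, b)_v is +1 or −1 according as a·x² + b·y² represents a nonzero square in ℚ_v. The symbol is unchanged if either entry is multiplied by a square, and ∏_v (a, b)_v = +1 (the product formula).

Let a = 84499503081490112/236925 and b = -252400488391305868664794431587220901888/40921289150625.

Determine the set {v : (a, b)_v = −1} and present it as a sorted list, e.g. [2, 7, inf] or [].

(a, b) ≡ (4199, -5797) mod (ℚ^×)²; places V = {2, 3, 5, 7, 11, 13, 17, 19, 31, ∞}.
(a,b)_13: α=-1, u≡8; β=-2, v≡4 (mod 13); (8|13)=-1, (4|13)=+1; sign (−1)^0·-1^-2·+1^-1 = +1.
(a,b)_17: α=1, u≡15; β=3, v≡2 (mod 17); (15|17)=+1, (2|17)=+1; sign (−1)^0·+1^3·+1^1 = +1.
(a,b)_∞: sgn(4199)=+, sgn(-5797)=−, so +1.
(a,b)_3: α=-6, u≡2; β=-18, v≡2 (mod 3); (2|3)=-1, (2|3)=-1; sign (−1)^0·-1^-18·-1^-6 = +1.
(a,b)_2: α=6, β=12; u≡7, v≡3 (mod 8); ε(u)ε(v)=1·1, αω(v)=6·1, βω(u)=12·0; sum ≡ 1  ⇒  -1.
(a,b)_5: α=-2, u≡1; β=-4, v≡2 (mod 5); (1|5)=+1, (2|5)=-1; sign (−1)^0·+1^-4·-1^-2 = +1.
(a,b)_19: α=1, u≡18; β=2, v≡17 (mod 19); (18|19)=-1, (17|19)=+1; sign (−1)^0·-1^2·+1^1 = +1.
(a,b)_11: α=6, u≡2; β=17, v≡9 (mod 11); (2|11)=-1, (9|11)=+1; sign (−1)^0·-1^17·+1^6 = -1.
(a,b)_31: α=2, u≡4; β=5, v≡6 (mod 31); (4|31)=+1, (6|31)=-1; sign (−1)^0·+1^5·-1^2 = +1.
(a,b)_7: α=4, u≡3; β=4, v≡6 (mod 7); (3|7)=-1, (6|7)=-1; sign (−1)^0·-1^4·-1^4 = +1.
Ram(4199, -5797) = {2, 11}; no ℚ_2-point on the conic.

[2, 11]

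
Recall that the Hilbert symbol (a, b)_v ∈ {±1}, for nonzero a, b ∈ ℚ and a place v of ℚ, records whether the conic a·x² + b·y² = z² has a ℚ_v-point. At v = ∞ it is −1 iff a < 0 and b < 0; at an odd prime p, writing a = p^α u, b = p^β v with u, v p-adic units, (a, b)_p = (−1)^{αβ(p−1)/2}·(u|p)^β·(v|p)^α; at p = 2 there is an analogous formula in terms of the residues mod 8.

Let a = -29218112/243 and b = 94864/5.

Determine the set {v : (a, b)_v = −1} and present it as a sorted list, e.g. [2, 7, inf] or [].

Mod squares: a ≡ -231, b ≡ 5. Check v ∈ {∞, 2, 3, 5, 7, 11}.
v=5: a=5^0·(≡1), b=5^-1·(≡4) mod 5; (1|5)=+1, (4|5)=+1; (−1)^{0·-1·2}·(+1)^-1·(+1)^0 = +1.
v=7: a=7^3·(≡4), b=7^2·(≡5) mod 7; (4|7)=+1, (5|7)=-1; (−1)^{3·2·3}·(+1)^2·(-1)^3 = -1.
v=11: a=11^3·(≡4), b=11^2·(≡5) mod 11; (4|11)=+1, (5|11)=+1; (−1)^{3·2·5}·(+1)^2·(+1)^3 = +1.
v=∞: -231 < 0 and 5 > 0  ⇒  (a,b)_∞ = +1.
v=2: v_2(a)=6, v_2(b)=4; units ≡ 1, 5 (mod 8); ε·ε+αω+βω = 0·0+6·1+4·0 ≡ 0  ⇒  (a,b)_2 = +1.
v=3: a=3^-5·(≡1), b=3^0·(≡2) mod 3; (1|3)=+1, (2|3)=-1; (−1)^{-5·0·1}·(+1)^0·(-1)^-5 = -1.
(-231, 5 / ℚ) ramifies at {3, 7}: a division algebra.

[3, 7]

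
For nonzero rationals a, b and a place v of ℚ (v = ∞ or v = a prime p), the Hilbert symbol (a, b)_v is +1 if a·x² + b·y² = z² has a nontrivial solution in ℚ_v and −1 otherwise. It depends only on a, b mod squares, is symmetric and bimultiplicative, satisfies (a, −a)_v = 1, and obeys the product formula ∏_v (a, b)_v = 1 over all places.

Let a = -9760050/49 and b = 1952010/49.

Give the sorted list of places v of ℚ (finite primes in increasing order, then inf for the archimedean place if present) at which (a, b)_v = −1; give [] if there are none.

Mod squares: a ≡ -82, b ≡ 410. Check v ∈ {∞, 2, 3, 5, 7, 23, 41}.
v=41: a=41^1·(≡20), b=41^1·(≡37) mod 41; (20|41)=+1, (37|41)=+1; (−1)^{1·1·20}·(+1)^1·(+1)^1 = +1.
v=7: a=7^-2·(≡1), b=7^-2·(≡4) mod 7; (1|7)=+1, (4|7)=+1; (−1)^{-2·-2·3}·(+1)^-2·(+1)^-2 = +1.
v=3: a=3^2·(≡2), b=3^2·(≡2) mod 3; (2|3)=-1, (2|3)=-1; (−1)^{2·2·1}·(-1)^2·(-1)^2 = +1.
v=∞: -82 < 0 and 410 > 0  ⇒  (a,b)_∞ = +1.
v=23: a=23^2·(≡14), b=23^2·(≡11) mod 23; (14|23)=-1, (11|23)=-1; (−1)^{2·2·11}·(-1)^2·(-1)^2 = +1.
v=2: v_2(a)=1, v_2(b)=1; units ≡ 7, 5 (mod 8); ε·ε+αω+βω = 1·0+1·1+1·0 ≡ 1  ⇒  (a,b)_2 = -1.
v=5: a=5^2·(≡2), b=5^1·(≡3) mod 5; (2|5)=-1, (3|5)=-1; (−1)^{2·1·2}·(-1)^1·(-1)^2 = -1.
|Ram(-82, 410)| = 2, even; anisotropic at {2, 5}.

[2, 5]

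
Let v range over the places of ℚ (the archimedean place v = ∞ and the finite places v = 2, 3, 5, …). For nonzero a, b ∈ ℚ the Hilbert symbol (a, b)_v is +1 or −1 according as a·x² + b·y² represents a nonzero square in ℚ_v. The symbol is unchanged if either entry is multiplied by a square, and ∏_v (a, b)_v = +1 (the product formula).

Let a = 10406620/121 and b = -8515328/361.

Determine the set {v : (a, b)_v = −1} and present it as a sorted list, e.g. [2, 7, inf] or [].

Mod squares: a ≡ 53095, b ≡ -33263. Check v ∈ {∞, 2, 5, 7, 11, 19, 29, 31, 37, 41}.
v=5: a=5^1·(≡4), b=5^0·(≡2) mod 5; (4|5)=+1, (2|5)=-1; (−1)^{1·0·2}·(+1)^0·(-1)^1 = -1.
v=∞: 53095 > 0 and -33263 < 0  ⇒  (a,b)_∞ = +1.
v=11: a=11^-2·(≡4), b=11^0·(≡4) mod 11; (4|11)=+1, (4|11)=+1; (−1)^{-2·0·5}·(+1)^0·(+1)^-2 = +1.
v=37: a=37^1·(≡6), b=37^1·(≡21) mod 37; (6|37)=-1, (21|37)=+1; (−1)^{1·1·18}·(-1)^1·(+1)^1 = -1.
v=31: a=31^0·(≡6), b=31^1·(≡11) mod 31; (6|31)=-1, (11|31)=-1; (−1)^{0·1·15}·(-1)^1·(-1)^0 = -1.
v=29: a=29^0·(≡23), b=29^1·(≡24) mod 29; (23|29)=+1, (24|29)=+1; (−1)^{0·1·14}·(+1)^1·(+1)^0 = +1.
v=41: a=41^1·(≡26), b=41^0·(≡15) mod 41; (26|41)=-1, (15|41)=-1; (−1)^{1·0·20}·(-1)^0·(-1)^1 = -1.
v=7: a=7^3·(≡1), b=7^0·(≡1) mod 7; (1|7)=+1, (1|7)=+1; (−1)^{3·0·3}·(+1)^0·(+1)^3 = +1.
v=2: v_2(a)=2, v_2(b)=8; units ≡ 7, 1 (mod 8); ε·ε+αω+βω = 1·0+2·0+8·0 ≡ 0  ⇒  (a,b)_2 = +1.
v=19: a=19^0·(≡5), b=19^-2·(≡16) mod 19; (5|19)=+1, (16|19)=+1; (−1)^{0·-2·9}·(+1)^-2·(+1)^0 = +1.
|Ram(53095, -33263)| = 4, even; anisotropic at {5, 31, 37, 41}.

[5, 31, 37, 41]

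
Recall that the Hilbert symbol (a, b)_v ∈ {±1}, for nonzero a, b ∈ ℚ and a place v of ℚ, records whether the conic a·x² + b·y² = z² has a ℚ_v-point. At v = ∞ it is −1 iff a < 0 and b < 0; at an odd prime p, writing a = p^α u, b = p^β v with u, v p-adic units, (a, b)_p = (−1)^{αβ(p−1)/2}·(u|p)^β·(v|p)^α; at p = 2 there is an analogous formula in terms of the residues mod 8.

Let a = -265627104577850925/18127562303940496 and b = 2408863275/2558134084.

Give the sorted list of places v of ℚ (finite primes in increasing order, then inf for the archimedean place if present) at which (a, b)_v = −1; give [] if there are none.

(a, b) ≡ (-13, 91) mod (ℚ^×)²; places V = {2, 3, 5, 7, 11, 13, 19, ∞}.
(a,b)_13: α=1, u≡4; β=1, v≡2 (mod 13); (4|13)=+1, (2|13)=-1; sign (−1)^0·+1^1·-1^1 = -1.
(a,b)_19: α=-2, u≡17; β=-2, v≡3 (mod 19); (17|19)=+1, (3|19)=-1; sign (−1)^0·+1^-2·-1^-2 = +1.
(a,b)_11: α=-12, u≡3; β=-6, v≡9 (mod 11); (3|11)=+1, (9|11)=+1; sign (−1)^0·+1^-6·+1^-12 = +1.
(a,b)_2: α=-4, β=-2; u≡3, v≡3 (mod 8); ε(u)ε(v)=1·1, αω(v)=-4·1, βω(u)=-2·1; sum ≡ 1  ⇒  -1.
(a,b)_∞: sgn(-13)=−, sgn(91)=+, so +1.
(a,b)_5: α=2, u≡3; β=2, v≡4 (mod 5); (3|5)=-1, (4|5)=+1; sign (−1)^0·-1^2·+1^2 = +1.
(a,b)_7: α=12, u≡2; β=7, v≡3 (mod 7); (2|7)=+1, (3|7)=-1; sign (−1)^0·+1^7·-1^12 = +1.
(a,b)_3: α=10, u≡2; β=2, v≡1 (mod 3); (2|3)=-1, (1|3)=+1; sign (−1)^0·-1^2·+1^10 = +1.
(-13, 91 / ℚ) ramifies at {2, 13}: a division algebra.

[2, 13]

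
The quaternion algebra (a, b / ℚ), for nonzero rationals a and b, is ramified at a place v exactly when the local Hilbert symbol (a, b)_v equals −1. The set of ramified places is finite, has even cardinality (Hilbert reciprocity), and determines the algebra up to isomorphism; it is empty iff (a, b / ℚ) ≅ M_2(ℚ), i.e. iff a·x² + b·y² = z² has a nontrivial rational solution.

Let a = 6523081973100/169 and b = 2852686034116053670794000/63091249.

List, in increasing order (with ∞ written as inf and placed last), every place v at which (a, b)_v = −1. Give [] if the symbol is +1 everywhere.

[17, 23]

(a, b) ≡ (1771, 1785) mod (ℚ^×)²; places V = {2, 3, 5, 7, 11, 13, 17, 19, 23, 47, ∞}.
(a,b)_11: α=1, u≡2; β=0, v≡5 (mod 11); (2|11)=-1, (5|11)=+1; sign (−1)^0·-1^0·+1^1 = +1.
(a,b)_23: α=1, u≡3; β=2, v≡14 (mod 23); (3|23)=+1, (14|23)=-1; sign (−1)^0·+1^2·-1^1 = -1.
(a,b)_17: α=4, u≡11; β=7, v≡12 (mod 17); (11|17)=-1, (12|17)=-1; sign (−1)^0·-1^7·-1^4 = -1.
(a,b)_5: α=2, u≡1; β=3, v≡3 (mod 5); (1|5)=+1, (3|5)=-1; sign (−1)^0·+1^3·-1^2 = +1.
(a,b)_2: α=2, β=4; u≡3, v≡1 (mod 8); ε(u)ε(v)=1·0, αω(v)=2·0, βω(u)=4·1; sum ≡ 0  ⇒  +1.
(a,b)_13: α=-2, u≡4; β=-4, v≡12 (mod 13); (4|13)=+1, (12|13)=+1; sign (−1)^0·+1^-4·+1^-2 = +1.
(a,b)_∞: sgn(1771)=+, sgn(1785)=+, so +1.
(a,b)_3: α=2, u≡1; β=1, v≡1 (mod 3); (1|3)=+1, (1|3)=+1; sign (−1)^0·+1^1·+1^2 = +1.
(a,b)_7: α=3, u≡2; β=5, v≡6 (mod 7); (2|7)=+1, (6|7)=-1; sign (−1)^1·+1^5·-1^3 = +1.
(a,b)_47: α=0, u≡32; β=-2, v≡11 (mod 47); (32|47)=+1, (11|47)=-1; sign (−1)^0·+1^-2·-1^0 = +1.
(a,b)_19: α=0, u≡6; β=4, v≡14 (mod 19); (6|19)=+1, (14|19)=-1; sign (−1)^0·+1^4·-1^0 = +1.
|Ram(1771, 1785)| = 2, even; anisotropic at {17, 23}.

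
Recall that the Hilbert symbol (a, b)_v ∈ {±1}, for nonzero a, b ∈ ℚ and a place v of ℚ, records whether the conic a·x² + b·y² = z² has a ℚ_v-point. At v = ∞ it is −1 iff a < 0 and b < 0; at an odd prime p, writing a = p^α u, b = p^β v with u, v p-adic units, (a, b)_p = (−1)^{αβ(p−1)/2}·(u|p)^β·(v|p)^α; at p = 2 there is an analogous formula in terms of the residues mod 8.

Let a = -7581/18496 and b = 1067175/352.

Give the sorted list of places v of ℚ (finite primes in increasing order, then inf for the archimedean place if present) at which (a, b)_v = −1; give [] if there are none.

Mod squares: a ≡ -21, b ≡ 11594. Check v ∈ {∞, 2, 3, 5, 7, 11, 17, 19, 31}.
v=31: a=31^0·(≡10), b=31^1·(≡7) mod 31; (10|31)=+1, (7|31)=+1; (−1)^{0·1·15}·(+1)^1·(+1)^0 = +1.
v=11: a=11^0·(≡4), b=11^-1·(≡1) mod 11; (4|11)=+1, (1|11)=+1; (−1)^{0·-1·5}·(+1)^-1·(+1)^0 = +1.
v=∞: -21 < 0 and 11594 > 0  ⇒  (a,b)_∞ = +1.
v=5: a=5^0·(≡4), b=5^2·(≡1) mod 5; (4|5)=+1, (1|5)=+1; (−1)^{0·2·2}·(+1)^2·(+1)^0 = +1.
v=3: a=3^1·(≡2), b=3^4·(≡2) mod 3; (2|3)=-1, (2|3)=-1; (−1)^{1·4·1}·(-1)^4·(-1)^1 = -1.
v=2: v_2(a)=-6, v_2(b)=-5; units ≡ 3, 5 (mod 8); ε·ε+αω+βω = 1·0+-6·1+-5·1 ≡ 1  ⇒  (a,b)_2 = -1.
v=19: a=19^2·(≡4), b=19^0·(≡4) mod 19; (4|19)=+1, (4|19)=+1; (−1)^{2·0·9}·(+1)^0·(+1)^2 = +1.
v=17: a=17^-2·(≡4), b=17^1·(≡8) mod 17; (4|17)=+1, (8|17)=+1; (−1)^{-2·1·8}·(+1)^1·(+1)^-2 = +1.
v=7: a=7^1·(≡1), b=7^0·(≡2) mod 7; (1|7)=+1, (2|7)=+1; (−1)^{1·0·3}·(+1)^0·(+1)^1 = +1.
(-21, 11594 / ℚ) ramifies at {2, 3}: a division algebra.

[2, 3]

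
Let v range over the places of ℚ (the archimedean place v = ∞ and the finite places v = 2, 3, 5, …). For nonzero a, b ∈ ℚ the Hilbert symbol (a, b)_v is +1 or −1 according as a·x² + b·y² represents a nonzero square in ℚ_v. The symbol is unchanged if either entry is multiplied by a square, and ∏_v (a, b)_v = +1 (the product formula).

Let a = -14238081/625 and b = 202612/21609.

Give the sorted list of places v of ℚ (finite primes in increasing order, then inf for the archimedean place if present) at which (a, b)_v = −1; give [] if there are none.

Mod squares: a ≡ -9361, b ≡ 37. Check v ∈ {∞, 2, 3, 5, 7, 11, 13, 23, 37}.
v=11: a=11^1·(≡6), b=11^0·(≡5) mod 11; (6|11)=-1, (5|11)=+1; (−1)^{1·0·5}·(-1)^0·(+1)^1 = +1.
v=∞: -9361 < 0 and 37 > 0  ⇒  (a,b)_∞ = +1.
v=3: a=3^2·(≡2), b=3^-2·(≡1) mod 3; (2|3)=-1, (1|3)=+1; (−1)^{2·-2·1}·(-1)^-2·(+1)^2 = +1.
v=2: v_2(a)=0, v_2(b)=2; units ≡ 7, 5 (mod 8); ε·ε+αω+βω = 1·0+0·1+2·0 ≡ 0  ⇒  (a,b)_2 = +1.
v=7: a=7^0·(≡5), b=7^-4·(≡2) mod 7; (5|7)=-1, (2|7)=+1; (−1)^{0·-4·3}·(-1)^-4·(+1)^0 = +1.
v=5: a=5^-4·(≡4), b=5^0·(≡3) mod 5; (4|5)=+1, (3|5)=-1; (−1)^{-4·0·2}·(+1)^0·(-1)^-4 = +1.
v=23: a=23^1·(≡11), b=23^0·(≡10) mod 23; (11|23)=-1, (10|23)=-1; (−1)^{1·0·11}·(-1)^0·(-1)^1 = -1.
v=13: a=13^2·(≡4), b=13^0·(≡11) mod 13; (4|13)=+1, (11|13)=-1; (−1)^{2·0·6}·(+1)^0·(-1)^2 = +1.
v=37: a=37^1·(≡31), b=37^3·(≡4) mod 37; (31|37)=-1, (4|37)=+1; (−1)^{1·3·18}·(-1)^3·(+1)^1 = -1.
(-9361, 37 / ℚ) ramifies at {23, 37}: a division algebra.

[23, 37]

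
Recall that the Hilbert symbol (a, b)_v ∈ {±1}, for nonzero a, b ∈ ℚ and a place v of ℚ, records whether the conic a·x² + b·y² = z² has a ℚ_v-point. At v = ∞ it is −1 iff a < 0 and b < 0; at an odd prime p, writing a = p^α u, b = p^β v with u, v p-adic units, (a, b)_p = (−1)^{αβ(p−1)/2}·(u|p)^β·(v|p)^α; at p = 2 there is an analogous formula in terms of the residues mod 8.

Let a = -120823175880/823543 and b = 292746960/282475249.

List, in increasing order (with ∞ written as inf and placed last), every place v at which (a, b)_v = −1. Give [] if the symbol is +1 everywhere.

(a, b) ≡ (-17160990, 165) mod (ℚ^×)²; places V = {2, 3, 5, 7, 11, 17, 19, 23, 37, ∞}.
(a,b)_17: α=1, u≡10; β=0, v≡12 (mod 17); (10|17)=-1, (12|17)=-1; sign (−1)^0·-1^0·-1^1 = -1.
(a,b)_2: α=3, β=4; u≡1, v≡5 (mod 8); ε(u)ε(v)=0·0, αω(v)=3·1, βω(u)=4·0; sum ≡ 1  ⇒  -1.
(a,b)_11: α=1, u≡8; β=1, v≡4 (mod 11); (8|11)=-1, (4|11)=+1; sign (−1)^1·-1^1·+1^1 = +1.
(a,b)_37: α=2, u≡29; β=2, v≡13 (mod 37); (29|37)=-1, (13|37)=-1; sign (−1)^0·-1^2·-1^2 = +1.
(a,b)_7: α=-7, u≡6; β=-10, v≡2 (mod 7); (6|7)=-1, (2|7)=+1; sign (−1)^0·-1^-10·+1^-7 = +1.
(a,b)_23: α=1, u≡8; β=0, v≡3 (mod 23); (8|23)=+1, (3|23)=+1; sign (−1)^0·+1^0·+1^1 = +1.
(a,b)_19: α=1, u≡3; β=0, v≡2 (mod 19); (3|19)=-1, (2|19)=-1; sign (−1)^0·-1^0·-1^1 = -1.
(a,b)_3: α=3, u≡1; β=5, v≡1 (mod 3); (1|3)=+1, (1|3)=+1; sign (−1)^1·+1^5·+1^3 = -1.
(a,b)_5: α=1, u≡3; β=1, v≡3 (mod 5); (3|5)=-1, (3|5)=-1; sign (−1)^0·-1^1·-1^1 = +1.
(a,b)_∞: sgn(-17160990)=−, sgn(165)=+, so +1.
|Ram(-17160990, 165)| = 4, even; anisotropic at {2, 3, 17, 19}.

[2, 3, 17, 19]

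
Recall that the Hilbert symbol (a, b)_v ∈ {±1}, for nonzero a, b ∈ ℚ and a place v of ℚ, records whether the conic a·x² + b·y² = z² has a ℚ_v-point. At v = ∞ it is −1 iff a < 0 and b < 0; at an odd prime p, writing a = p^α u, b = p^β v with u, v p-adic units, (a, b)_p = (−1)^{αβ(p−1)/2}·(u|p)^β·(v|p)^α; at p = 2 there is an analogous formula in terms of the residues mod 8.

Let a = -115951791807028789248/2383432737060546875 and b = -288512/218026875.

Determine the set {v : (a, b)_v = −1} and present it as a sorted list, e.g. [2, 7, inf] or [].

(a, b) ≡ (-2927463, -69) mod (ℚ^×)²; places V = {2, 3, 5, 7, 11, 13, 19, 23, 29, 31, ∞}.
(a,b)_11: α=-1, u≡9; β=-2, v≡2 (mod 11); (9|11)=+1, (2|11)=-1; sign (−1)^0·+1^-2·-1^-1 = -1.
(a,b)_13: α=2, u≡6; β=0, v≡10 (mod 13); (6|13)=-1, (10|13)=+1; sign (−1)^0·-1^0·+1^2 = +1.
(a,b)_29: α=1, u≡26; β=0, v≡3 (mod 29); (26|29)=-1, (3|29)=-1; sign (−1)^0·-1^0·-1^1 = -1.
(a,b)_2: α=30, β=8; u≡1, v≡3 (mod 8); ε(u)ε(v)=0·1, αω(v)=30·1, βω(u)=8·0; sum ≡ 0  ⇒  +1.
(a,b)_5: α=-12, u≡2; β=-4, v≡1 (mod 5); (2|5)=-1, (1|5)=+1; sign (−1)^0·-1^-4·+1^-12 = +1.
(a,b)_7: α=5, u≡3; β=2, v≡2 (mod 7); (3|7)=-1, (2|7)=+1; sign (−1)^0·-1^2·+1^5 = +1.
(a,b)_23: α=1, u≡9; β=1, v≡19 (mod 23); (9|23)=+1, (19|23)=-1; sign (−1)^1·+1^1·-1^1 = +1.
(a,b)_∞: sgn(-2927463)=−, sgn(-69)=−, so -1.
(a,b)_3: α=1, u≡1; β=-1, v≡1 (mod 3); (1|3)=+1, (1|3)=+1; sign (−1)^1·+1^-1·+1^1 = -1.
(a,b)_31: α=-6, u≡30; β=-2, v≡24 (mod 31); (30|31)=-1, (24|31)=-1; sign (−1)^0·-1^-2·-1^-6 = +1.
(a,b)_19: α=1, u≡12; β=0, v≡9 (mod 19); (12|19)=-1, (9|19)=+1; sign (−1)^0·-1^0·+1^1 = +1.
Ram(-2927463, -69) = {3, 11, 29, ∞}; no ℚ_3-point on the conic.

[3, 11, 29, inf]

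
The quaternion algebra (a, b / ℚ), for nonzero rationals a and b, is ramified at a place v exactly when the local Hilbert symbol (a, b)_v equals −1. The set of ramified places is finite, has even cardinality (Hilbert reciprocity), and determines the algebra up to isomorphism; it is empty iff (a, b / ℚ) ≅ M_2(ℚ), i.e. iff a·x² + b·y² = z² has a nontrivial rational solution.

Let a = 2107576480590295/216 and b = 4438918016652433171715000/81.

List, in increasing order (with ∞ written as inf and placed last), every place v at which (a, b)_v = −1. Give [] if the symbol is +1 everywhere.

[2, 3, 13, 19]

Mod squares: a ≡ 8970, b ≡ 9614. Check v ∈ {∞, 2, 3, 5, 11, 13, 19, 23}.
v=5: a=5^1·(≡4), b=5^4·(≡4) mod 5; (4|5)=+1, (4|5)=+1; (−1)^{1·4·2}·(+1)^4·(+1)^1 = +1.
v=13: a=13^3·(≡10), b=13^4·(≡5) mod 13; (10|13)=+1, (5|13)=-1; (−1)^{3·4·6}·(+1)^4·(-1)^3 = -1.
v=∞: 8970 > 0 and 9614 > 0  ⇒  (a,b)_∞ = +1.
v=23: a=23^3·(≡5), b=23^7·(≡16) mod 23; (5|23)=-1, (16|23)=+1; (−1)^{3·7·11}·(-1)^7·(+1)^3 = +1.
v=19: a=19^4·(≡2), b=19^3·(≡3) mod 19; (2|19)=-1, (3|19)=-1; (−1)^{4·3·9}·(-1)^3·(-1)^4 = -1.
v=11: a=11^2·(≡4), b=11^3·(≡1) mod 11; (4|11)=+1, (1|11)=+1; (−1)^{2·3·5}·(+1)^3·(+1)^2 = +1.
v=3: a=3^-3·(≡2), b=3^-4·(≡2) mod 3; (2|3)=-1, (2|3)=-1; (−1)^{-3·-4·1}·(-1)^-4·(-1)^-3 = -1.
v=2: v_2(a)=-3, v_2(b)=3; units ≡ 5, 7 (mod 8); ε·ε+αω+βω = 0·1+-3·0+3·1 ≡ 1  ⇒  (a,b)_2 = -1.
Ram(8970, 9614) = {2, 3, 13, 19}; no ℚ_2-point on the conic.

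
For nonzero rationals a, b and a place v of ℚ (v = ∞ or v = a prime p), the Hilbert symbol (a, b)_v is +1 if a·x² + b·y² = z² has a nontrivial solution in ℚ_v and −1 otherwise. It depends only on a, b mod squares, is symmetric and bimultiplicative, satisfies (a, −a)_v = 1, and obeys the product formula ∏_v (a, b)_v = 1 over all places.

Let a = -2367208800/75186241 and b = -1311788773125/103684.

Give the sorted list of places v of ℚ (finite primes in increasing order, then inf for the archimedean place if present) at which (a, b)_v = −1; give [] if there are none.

[2, 19, 29, 37, 41, inf]

Mod squares: a ≡ -902, b ≡ -25911877. Check v ∈ {∞, 2, 3, 5, 7, 11, 13, 19, 23, 29, 31, 37, 41}.
v=31: a=31^0·(≡16), b=31^1·(≡11) mod 31; (16|31)=+1, (11|31)=-1; (−1)^{0·1·15}·(+1)^1·(-1)^0 = +1.
v=11: a=11^1·(≡6), b=11^0·(≡3) mod 11; (6|11)=-1, (3|11)=+1; (−1)^{1·0·5}·(-1)^0·(+1)^1 = +1.
v=3: a=3^8·(≡1), b=3^4·(≡2) mod 3; (1|3)=+1, (2|3)=-1; (−1)^{8·4·1}·(+1)^4·(-1)^8 = +1.
v=∞: -902 < 0 and -25911877 < 0  ⇒  (a,b)_∞ = -1.
v=19: a=19^0·(≡2), b=19^1·(≡10) mod 19; (2|19)=-1, (10|19)=-1; (−1)^{0·1·9}·(-1)^1·(-1)^0 = -1.
v=2: v_2(a)=5, v_2(b)=-2; units ≡ 5, 3 (mod 8); ε·ε+αω+βω = 0·1+5·1+-2·1 ≡ 1  ⇒  (a,b)_2 = -1.
v=29: a=29^-2·(≡8), b=29^1·(≡23) mod 29; (8|29)=-1, (23|29)=+1; (−1)^{-2·1·14}·(-1)^1·(+1)^-2 = -1.
v=23: a=23^-2·(≡12), b=23^-2·(≡14) mod 23; (12|23)=+1, (14|23)=-1; (−1)^{-2·-2·11}·(+1)^-2·(-1)^-2 = +1.
v=5: a=5^2·(≡3), b=5^4·(≡2) mod 5; (3|5)=-1, (2|5)=-1; (−1)^{2·4·2}·(-1)^4·(-1)^2 = +1.
v=7: a=7^0·(≡4), b=7^-2·(≡1) mod 7; (4|7)=+1, (1|7)=+1; (−1)^{0·-2·3}·(+1)^-2·(+1)^0 = +1.
v=13: a=13^-2·(≡6), b=13^0·(≡3) mod 13; (6|13)=-1, (3|13)=+1; (−1)^{-2·0·6}·(-1)^0·(+1)^-2 = +1.
v=41: a=41^1·(≡19), b=41^1·(≡36) mod 41; (19|41)=-1, (36|41)=+1; (−1)^{1·1·20}·(-1)^1·(+1)^1 = -1.
v=37: a=37^0·(≡19), b=37^1·(≡32) mod 37; (19|37)=-1, (32|37)=-1; (−1)^{0·1·18}·(-1)^1·(-1)^0 = -1.
(-902, -25911877 / ℚ) ramifies at {2, 19, 29, 37, 41, ∞}: a division algebra.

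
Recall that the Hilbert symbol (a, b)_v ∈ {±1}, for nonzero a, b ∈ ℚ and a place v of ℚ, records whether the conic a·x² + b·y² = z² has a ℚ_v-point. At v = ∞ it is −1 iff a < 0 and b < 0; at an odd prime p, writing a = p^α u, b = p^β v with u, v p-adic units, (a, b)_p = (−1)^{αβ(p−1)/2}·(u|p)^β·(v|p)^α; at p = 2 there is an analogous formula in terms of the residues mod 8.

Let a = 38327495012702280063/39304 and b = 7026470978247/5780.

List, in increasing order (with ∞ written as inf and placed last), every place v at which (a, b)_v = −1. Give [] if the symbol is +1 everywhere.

[3, 5]

Mod squares: a ≡ 60078, b ≡ 35. Check v ∈ {∞, 2, 3, 5, 7, 17, 19, 31}.
v=19: a=19^3·(≡2), b=19^2·(≡6) mod 19; (2|19)=-1, (6|19)=+1; (−1)^{3·2·9}·(-1)^2·(+1)^3 = +1.
v=7: a=7^6·(≡4), b=7^3·(≡5) mod 7; (4|7)=+1, (5|7)=-1; (−1)^{6·3·3}·(+1)^3·(-1)^6 = +1.
v=31: a=31^3·(≡25), b=31^2·(≡5) mod 31; (25|31)=+1, (5|31)=+1; (−1)^{3·2·15}·(+1)^2·(+1)^3 = +1.
v=17: a=17^-3·(≡8), b=17^-2·(≡16) mod 17; (8|17)=+1, (16|17)=+1; (−1)^{-3·-2·8}·(+1)^-2·(+1)^-3 = +1.
v=2: v_2(a)=-3, v_2(b)=-2; units ≡ 7, 3 (mod 8); ε·ε+αω+βω = 1·1+-3·1+-2·0 ≡ 0  ⇒  (a,b)_2 = +1.
v=5: a=5^0·(≡2), b=5^-1·(≡2) mod 5; (2|5)=-1, (2|5)=-1; (−1)^{0·-1·2}·(-1)^-1·(-1)^0 = -1.
v=3: a=3^13·(≡1), b=3^10·(≡2) mod 3; (1|3)=+1, (2|3)=-1; (−1)^{13·10·1}·(+1)^10·(-1)^13 = -1.
v=∞: 60078 > 0 and 35 > 0  ⇒  (a,b)_∞ = +1.
|Ram(60078, 35)| = 2, even; anisotropic at {3, 5}.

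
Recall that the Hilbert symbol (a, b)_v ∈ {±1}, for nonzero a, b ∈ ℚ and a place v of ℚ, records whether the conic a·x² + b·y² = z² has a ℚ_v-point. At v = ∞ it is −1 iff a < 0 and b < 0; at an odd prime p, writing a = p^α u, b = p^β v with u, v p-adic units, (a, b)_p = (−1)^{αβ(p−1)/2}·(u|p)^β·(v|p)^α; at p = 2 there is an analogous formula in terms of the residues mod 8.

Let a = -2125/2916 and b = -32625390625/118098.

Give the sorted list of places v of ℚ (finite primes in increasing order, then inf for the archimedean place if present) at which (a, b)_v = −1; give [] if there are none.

(a, b) ≡ (-85, -2) mod (ℚ^×)²; places V = {2, 3, 5, 17, ∞}.
(a,b)_5: α=3, u≡3; β=8, v≡3 (mod 5); (3|5)=-1, (3|5)=-1; sign (−1)^0·-1^8·-1^3 = -1.
(a,b)_2: α=-2, β=-1; u≡3, v≡7 (mod 8); ε(u)ε(v)=1·1, αω(v)=-2·0, βω(u)=-1·1; sum ≡ 0  ⇒  +1.
(a,b)_∞: sgn(-85)=−, sgn(-2)=−, so -1.
(a,b)_17: α=1, u≡5; β=4, v≡16 (mod 17); (5|17)=-1, (16|17)=+1; sign (−1)^0·-1^4·+1^1 = +1.
(a,b)_3: α=-6, u≡2; β=-10, v≡1 (mod 3); (2|3)=-1, (1|3)=+1; sign (−1)^0·-1^-10·+1^-6 = +1.
Ram(-85, -2) = {5, ∞}; no ℚ_5-point on the conic.

[5, inf]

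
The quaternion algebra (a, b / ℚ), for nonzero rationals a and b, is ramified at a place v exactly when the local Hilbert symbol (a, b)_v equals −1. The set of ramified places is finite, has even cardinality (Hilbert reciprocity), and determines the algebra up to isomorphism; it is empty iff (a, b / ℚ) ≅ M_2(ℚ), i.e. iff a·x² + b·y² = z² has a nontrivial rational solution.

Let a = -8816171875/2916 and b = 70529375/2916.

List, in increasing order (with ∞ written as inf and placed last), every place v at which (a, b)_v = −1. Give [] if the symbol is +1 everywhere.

[5, 47]

Mod squares: a ≡ -235, b ≡ 47. Check v ∈ {∞, 2, 3, 5, 7, 47}.
v=2: v_2(a)=-2, v_2(b)=-2; units ≡ 5, 7 (mod 8); ε·ε+αω+βω = 0·1+-2·0+-2·1 ≡ 0  ⇒  (a,b)_2 = +1.
v=7: a=7^4·(≡6), b=7^4·(≡6) mod 7; (6|7)=-1, (6|7)=-1; (−1)^{4·4·3}·(-1)^4·(-1)^4 = +1.
v=47: a=47^1·(≡25), b=47^1·(≡28) mod 47; (25|47)=+1, (28|47)=+1; (−1)^{1·1·23}·(+1)^1·(+1)^1 = -1.
v=∞: -235 < 0 and 47 > 0  ⇒  (a,b)_∞ = +1.
v=3: a=3^-6·(≡2), b=3^-6·(≡2) mod 3; (2|3)=-1, (2|3)=-1; (−1)^{-6·-6·1}·(-1)^-6·(-1)^-6 = +1.
v=5: a=5^7·(≡3), b=5^4·(≡2) mod 5; (3|5)=-1, (2|5)=-1; (−1)^{7·4·2}·(-1)^4·(-1)^7 = -1.
Ram(-235, 47) = {5, 47}; no ℚ_5-point on the conic.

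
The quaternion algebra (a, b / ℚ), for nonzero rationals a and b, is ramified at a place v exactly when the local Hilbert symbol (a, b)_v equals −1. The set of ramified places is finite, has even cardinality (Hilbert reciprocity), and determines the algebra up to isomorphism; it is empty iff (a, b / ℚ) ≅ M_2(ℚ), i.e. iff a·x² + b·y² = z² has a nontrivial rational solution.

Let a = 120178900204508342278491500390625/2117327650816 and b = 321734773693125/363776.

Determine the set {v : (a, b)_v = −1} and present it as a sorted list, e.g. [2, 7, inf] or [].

[3, 47]

(a, b) ≡ (129, 70858281) mod (ℚ^×)²; places V = {2, 3, 5, 7, 13, 17, 29, 31, 43, 47, ∞}.
(a,b)_2: α=-20, β=-8; u≡1, v≡1 (mod 8); ε(u)ε(v)=0·0, αω(v)=-20·0, βω(u)=-8·0; sum ≡ 0  ⇒  +1.
(a,b)_∞: sgn(129)=+, sgn(70858281)=+, so +1.
(a,b)_3: α=17, u≡1; β=7, v≡1 (mod 3); (1|3)=+1, (1|3)=+1; sign (−1)^1·+1^7·+1^17 = -1.
(a,b)_43: α=3, u≡22; β=1, v≡35 (mod 43); (22|43)=-1, (35|43)=+1; sign (−1)^1·-1^1·+1^3 = +1.
(a,b)_31: α=2, u≡28; β=1, v≡1 (mod 31); (28|31)=+1, (1|31)=+1; sign (−1)^0·+1^1·+1^2 = +1.
(a,b)_47: α=2, u≡43; β=1, v≡21 (mod 47); (43|47)=-1, (21|47)=+1; sign (−1)^0·-1^1·+1^2 = -1.
(a,b)_7: α=-4, u≡6; β=-2, v≡4 (mod 7); (6|7)=-1, (4|7)=+1; sign (−1)^0·-1^-2·+1^-4 = +1.
(a,b)_17: α=4, u≡10; β=2, v≡7 (mod 17); (10|17)=-1, (7|17)=-1; sign (−1)^0·-1^2·-1^4 = +1.
(a,b)_13: α=2, u≡10; β=1, v≡1 (mod 13); (10|13)=+1, (1|13)=+1; sign (−1)^0·+1^1·+1^2 = +1.
(a,b)_5: α=8, u≡1; β=4, v≡4 (mod 5); (1|5)=+1, (4|5)=+1; sign (−1)^0·+1^4·+1^8 = +1.
(a,b)_29: α=-2, u≡7; β=-1, v≡24 (mod 29); (7|29)=+1, (24|29)=+1; sign (−1)^0·+1^-1·+1^-2 = +1.
Ram(129, 70858281) = {3, 47}; no ℚ_3-point on the conic.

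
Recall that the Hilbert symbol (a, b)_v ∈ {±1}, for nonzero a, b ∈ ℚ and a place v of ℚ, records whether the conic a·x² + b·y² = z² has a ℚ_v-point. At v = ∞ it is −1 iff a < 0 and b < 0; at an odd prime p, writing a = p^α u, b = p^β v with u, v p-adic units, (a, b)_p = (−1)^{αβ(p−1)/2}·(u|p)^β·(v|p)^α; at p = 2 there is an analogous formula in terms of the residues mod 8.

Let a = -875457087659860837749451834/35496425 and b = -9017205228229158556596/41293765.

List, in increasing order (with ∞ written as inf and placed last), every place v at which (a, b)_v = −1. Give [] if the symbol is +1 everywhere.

(a, b) ≡ (-2618, -36465) mod (ℚ^×)²; places V = {2, 3, 5, 7, 11, 13, 17, 23, 37, 41, ∞}.
(a,b)_17: α=-5, u≡2; β=-3, v≡7 (mod 17); (2|17)=+1, (7|17)=-1; sign (−1)^0·+1^-3·-1^-5 = -1.
(a,b)_5: α=-2, u≡3; β=-1, v≡3 (mod 5); (3|5)=-1, (3|5)=-1; sign (−1)^0·-1^-1·-1^-2 = -1.
(a,b)_11: α=5, u≡9; β=3, v≡8 (mod 11); (9|11)=+1, (8|11)=-1; sign (−1)^1·+1^3·-1^5 = +1.
(a,b)_3: α=0, u≡1; β=5, v≡1 (mod 3); (1|3)=+1, (1|3)=+1; sign (−1)^0·+1^5·+1^0 = +1.
(a,b)_41: α=0, u≡15; β=-2, v≡23 (mod 41); (15|41)=-1, (23|41)=+1; sign (−1)^0·-1^-2·+1^0 = +1.
(a,b)_23: α=6, u≡12; β=4, v≡8 (mod 23); (12|23)=+1, (8|23)=+1; sign (−1)^0·+1^4·+1^6 = +1.
(a,b)_13: α=4, u≡8; β=5, v≡1 (mod 13); (8|13)=-1, (1|13)=+1; sign (−1)^0·-1^5·+1^4 = -1.
(a,b)_37: α=4, u≡11; β=2, v≡13 (mod 37); (11|37)=+1, (13|37)=-1; sign (−1)^0·+1^2·-1^4 = +1.
(a,b)_7: α=3, u≡1; β=2, v≡3 (mod 7); (1|7)=+1, (3|7)=-1; sign (−1)^0·+1^2·-1^3 = -1.
(a,b)_2: α=1, β=2; u≡3, v≡7 (mod 8); ε(u)ε(v)=1·1, αω(v)=1·0, βω(u)=2·1; sum ≡ 1  ⇒  -1.
(a,b)_∞: sgn(-2618)=−, sgn(-36465)=−, so -1.
Ram(-2618, -36465) = {2, 5, 7, 13, 17, ∞}; no ℚ_2-point on the conic.

[2, 5, 7, 13, 17, inf]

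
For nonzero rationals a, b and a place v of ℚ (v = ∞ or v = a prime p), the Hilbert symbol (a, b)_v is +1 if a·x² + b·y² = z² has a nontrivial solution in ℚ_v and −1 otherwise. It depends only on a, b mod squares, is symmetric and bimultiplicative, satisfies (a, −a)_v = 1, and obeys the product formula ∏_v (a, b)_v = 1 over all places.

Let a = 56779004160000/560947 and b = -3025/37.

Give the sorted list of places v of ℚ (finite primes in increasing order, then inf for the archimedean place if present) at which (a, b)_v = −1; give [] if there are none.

[29, 37]

(a, b) ≡ (2023678, -37) mod (ℚ^×)²; places V = {2, 3, 5, 11, 19, 23, 29, 37, 41, ∞}.
(a,b)_23: α=-1, u≡22; β=0, v≡9 (mod 23); (22|23)=-1, (9|23)=+1; sign (−1)^0·-1^0·+1^-1 = +1.
(a,b)_11: α=0, u≡6; β=2, v≡2 (mod 11); (6|11)=-1, (2|11)=-1; sign (−1)^0·-1^2·-1^0 = +1.
(a,b)_41: α=1, u≡12; β=0, v≡8 (mod 41); (12|41)=-1, (8|41)=+1; sign (−1)^0·-1^0·+1^1 = +1.
(a,b)_3: α=4, u≡1; β=0, v≡2 (mod 3); (1|3)=+1, (2|3)=-1; sign (−1)^0·+1^0·-1^4 = +1.
(a,b)_∞: sgn(2023678)=+, sgn(-37)=−, so +1.
(a,b)_2: α=11, β=0; u≡7, v≡3 (mod 8); ε(u)ε(v)=1·1, αω(v)=11·1, βω(u)=0·0; sum ≡ 0  ⇒  +1.
(a,b)_37: α=1, u≡29; β=-1, v≡9 (mod 37); (29|37)=-1, (9|37)=+1; sign (−1)^0·-1^-1·+1^1 = -1.
(a,b)_19: α=2, u≡7; β=0, v≡4 (mod 19); (7|19)=+1, (4|19)=+1; sign (−1)^0·+1^0·+1^2 = +1.
(a,b)_5: α=4, u≡3; β=2, v≡2 (mod 5); (3|5)=-1, (2|5)=-1; sign (−1)^0·-1^2·-1^4 = +1.
(a,b)_29: α=-3, u≡27; β=0, v≡17 (mod 29); (27|29)=-1, (17|29)=-1; sign (−1)^0·-1^0·-1^-3 = -1.
|Ram(2023678, -37)| = 2, even; anisotropic at {29, 37}.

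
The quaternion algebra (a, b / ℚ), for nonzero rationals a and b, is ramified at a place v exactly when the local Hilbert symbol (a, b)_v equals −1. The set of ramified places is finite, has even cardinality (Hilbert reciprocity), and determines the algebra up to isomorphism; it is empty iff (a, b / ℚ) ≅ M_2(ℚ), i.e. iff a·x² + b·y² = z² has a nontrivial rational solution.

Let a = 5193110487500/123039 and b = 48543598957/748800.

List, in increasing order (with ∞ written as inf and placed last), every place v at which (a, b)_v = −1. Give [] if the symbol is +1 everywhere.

[13, 17, 31, 37]

Mod squares: a ≡ 29151005, b ≡ 5830201. Check v ∈ {∞, 2, 3, 5, 7, 13, 17, 23, 31, 37, 47}.
v=∞: 29151005 > 0 and 5830201 > 0  ⇒  (a,b)_∞ = +1.
v=23: a=23^1·(≡11), b=23^1·(≡16) mod 23; (11|23)=-1, (16|23)=+1; (−1)^{1·1·11}·(-1)^1·(+1)^1 = +1.
v=5: a=5^5·(≡4), b=5^-2·(≡1) mod 5; (4|5)=+1, (1|5)=+1; (−1)^{5·-2·2}·(+1)^-2·(+1)^5 = +1.
v=7: a=7^-2·(≡1), b=7^2·(≡6) mod 7; (1|7)=+1, (6|7)=-1; (−1)^{-2·2·3}·(+1)^2·(-1)^-2 = +1.
v=47: a=47^2·(≡27), b=47^2·(≡22) mod 47; (27|47)=+1, (22|47)=-1; (−1)^{2·2·23}·(+1)^2·(-1)^2 = +1.
v=31: a=31^-1·(≡5), b=31^1·(≡9) mod 31; (5|31)=+1, (9|31)=+1; (−1)^{-1·1·15}·(+1)^1·(+1)^-1 = -1.
v=3: a=3^-4·(≡2), b=3^-2·(≡1) mod 3; (2|3)=-1, (1|3)=+1; (−1)^{-4·-2·1}·(-1)^-2·(+1)^-4 = +1.
v=37: a=37^1·(≡29), b=37^1·(≡3) mod 37; (29|37)=-1, (3|37)=+1; (−1)^{1·1·18}·(-1)^1·(+1)^1 = -1.
v=2: v_2(a)=2, v_2(b)=-8; units ≡ 5, 1 (mod 8); ε·ε+αω+βω = 0·0+2·0+-8·1 ≡ 0  ⇒  (a,b)_2 = +1.
v=17: a=17^1·(≡2), b=17^1·(≡11) mod 17; (2|17)=+1, (11|17)=-1; (−1)^{1·1·8}·(+1)^1·(-1)^1 = -1.
v=13: a=13^1·(≡2), b=13^-1·(≡10) mod 13; (2|13)=-1, (10|13)=+1; (−1)^{1·-1·6}·(-1)^-1·(+1)^1 = -1.
|Ram(29151005, 5830201)| = 4, even; anisotropic at {13, 17, 31, 37}.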